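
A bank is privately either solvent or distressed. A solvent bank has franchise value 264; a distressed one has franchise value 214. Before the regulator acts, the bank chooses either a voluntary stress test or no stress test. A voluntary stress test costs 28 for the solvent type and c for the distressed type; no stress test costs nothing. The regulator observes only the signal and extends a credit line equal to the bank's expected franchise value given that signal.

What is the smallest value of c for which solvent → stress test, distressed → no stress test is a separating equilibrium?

Under separation: stress test → solvent (pays 264); no stress test → distressed (pays 214).
Solvent: 264 − 28 = 236 ≥ 214 − 0 = 214. Holds regardless of c. ✓
Distressed: 214 − 0 ≥ 264 − c, so c ≥ 264 − 214 = 50.

50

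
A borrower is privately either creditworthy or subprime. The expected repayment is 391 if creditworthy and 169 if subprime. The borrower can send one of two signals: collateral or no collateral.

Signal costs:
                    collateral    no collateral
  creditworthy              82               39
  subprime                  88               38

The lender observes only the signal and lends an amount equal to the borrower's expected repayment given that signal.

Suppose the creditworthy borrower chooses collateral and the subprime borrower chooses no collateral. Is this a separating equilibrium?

If types separate, collateral earns payment 391 and no collateral earns 169.
Creditworthy: collateral gives 391 − 82 = 309; no collateral gives 169 − 39 = 130. No deviation. ✓
Subprime: no collateral gives 169 − 38 = 131; collateral gives 391 − 88 = 303. Would deviate. ✗

No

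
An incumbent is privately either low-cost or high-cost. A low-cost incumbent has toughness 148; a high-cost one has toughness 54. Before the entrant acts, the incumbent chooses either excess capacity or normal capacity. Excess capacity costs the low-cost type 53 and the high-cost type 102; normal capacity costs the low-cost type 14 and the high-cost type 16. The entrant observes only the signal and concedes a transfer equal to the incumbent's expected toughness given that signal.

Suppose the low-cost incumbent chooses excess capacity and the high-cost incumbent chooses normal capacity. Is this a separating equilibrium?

No

If types separate, excess capacity earns payment 148 and normal capacity earns 54.
Low-cost: excess capacity gives 148 − 53 = 95; normal capacity gives 54 − 14 = 40. No deviation. ✓
High-cost: normal capacity gives 54 − 16 = 38; excess capacity gives 148 − 102 = 46. Would deviate. ✗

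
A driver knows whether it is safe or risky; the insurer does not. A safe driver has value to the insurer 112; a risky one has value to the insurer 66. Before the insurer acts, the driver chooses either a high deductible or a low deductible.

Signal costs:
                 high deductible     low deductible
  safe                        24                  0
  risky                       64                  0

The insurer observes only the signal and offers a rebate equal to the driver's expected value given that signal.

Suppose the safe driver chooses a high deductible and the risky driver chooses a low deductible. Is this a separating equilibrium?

Under separation the insurer infers type exactly: high deductible → safe (pays 112), low deductible → risky (pays 66).
Safe: high deductible gives 112 − 24 = 88; low deductible gives 66 − 0 = 66. No deviation. ✓
Risky: low deductible gives 66 − 0 = 66; high deductible gives 112 − 64 = 48. No deviation. ✓
Neither type gains from mimicking the other.

Yes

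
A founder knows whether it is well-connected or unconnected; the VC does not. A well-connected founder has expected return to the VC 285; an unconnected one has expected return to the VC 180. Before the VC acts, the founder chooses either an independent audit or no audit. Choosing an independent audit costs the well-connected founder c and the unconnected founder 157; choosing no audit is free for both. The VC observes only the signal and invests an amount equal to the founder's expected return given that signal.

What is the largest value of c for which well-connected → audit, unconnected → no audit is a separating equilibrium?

105

Under separation: audit → well-connected (pays 285); no audit → unconnected (pays 180).
Unconnected: 180 − 0 = 180 ≥ 285 − 157 = 128. Holds regardless of c. ✓
Well-connected: 285 − c ≥ 180 − 0, so c ≤ 285 − 180 = 105.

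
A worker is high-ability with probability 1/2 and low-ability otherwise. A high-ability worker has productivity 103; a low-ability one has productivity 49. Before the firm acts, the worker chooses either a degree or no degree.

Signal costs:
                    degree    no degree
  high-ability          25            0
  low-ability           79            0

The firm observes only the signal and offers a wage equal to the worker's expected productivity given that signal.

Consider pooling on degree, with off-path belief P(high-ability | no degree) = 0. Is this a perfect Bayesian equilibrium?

No

At the pooled signal (degree) the firm holds the prior 1/2 and pays 1/2·103 + 1/2·49 = 76. Off-path (no degree) belief 0 gives 0·103 + 1·49 = 49.
High-ability: degree gives 76 − 25 = 51; no degree gives 49 − 0 = 49. Stays. ✓
Low-ability: degree gives 76 − 79 = -3; no degree gives 49 − 0 = 49. Deviates. ✗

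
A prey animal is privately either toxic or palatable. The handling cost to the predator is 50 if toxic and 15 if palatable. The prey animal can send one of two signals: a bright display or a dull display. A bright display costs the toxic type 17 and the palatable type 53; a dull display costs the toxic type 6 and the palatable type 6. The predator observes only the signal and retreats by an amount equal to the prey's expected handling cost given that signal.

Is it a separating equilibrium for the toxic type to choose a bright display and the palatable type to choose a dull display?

Under separation the predator infers type exactly: bright display → toxic (pays 50), dull display → palatable (pays 15).
Toxic: bright display gives 50 − 17 = 33; dull display gives 15 − 6 = 9. No deviation. ✓
Palatable: dull display gives 15 − 6 = 9; bright display gives 50 − 53 = -3. No deviation. ✓
Both incentive constraints hold.

Yes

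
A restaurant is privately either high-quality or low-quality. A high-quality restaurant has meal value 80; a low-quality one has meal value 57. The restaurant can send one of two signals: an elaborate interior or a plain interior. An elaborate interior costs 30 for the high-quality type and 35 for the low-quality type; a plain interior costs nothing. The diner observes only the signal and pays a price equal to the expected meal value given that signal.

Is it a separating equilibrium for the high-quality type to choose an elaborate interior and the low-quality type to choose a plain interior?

If types separate, elaborate interior earns payment 80 and plain interior earns 57.
High-quality: elaborate interior gives 80 − 30 = 50; plain interior gives 57 − 0 = 57. Would deviate. ✗
Low-quality: plain interior gives 57 − 0 = 57; elaborate interior gives 80 − 35 = 45. No deviation. ✓

No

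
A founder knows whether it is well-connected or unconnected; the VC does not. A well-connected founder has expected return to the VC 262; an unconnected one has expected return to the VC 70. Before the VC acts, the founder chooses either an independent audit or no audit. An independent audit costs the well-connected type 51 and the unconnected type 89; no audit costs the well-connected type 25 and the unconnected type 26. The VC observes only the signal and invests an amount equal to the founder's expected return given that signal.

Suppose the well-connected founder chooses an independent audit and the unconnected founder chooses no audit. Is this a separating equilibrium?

If types separate, audit earns payment 262 and no audit earns 70.
Well-connected: audit gives 262 − 51 = 211; no audit gives 70 − 25 = 45. No deviation. ✓
Unconnected: no audit gives 70 − 26 = 44; audit gives 262 − 89 = 173. Would deviate. ✗

No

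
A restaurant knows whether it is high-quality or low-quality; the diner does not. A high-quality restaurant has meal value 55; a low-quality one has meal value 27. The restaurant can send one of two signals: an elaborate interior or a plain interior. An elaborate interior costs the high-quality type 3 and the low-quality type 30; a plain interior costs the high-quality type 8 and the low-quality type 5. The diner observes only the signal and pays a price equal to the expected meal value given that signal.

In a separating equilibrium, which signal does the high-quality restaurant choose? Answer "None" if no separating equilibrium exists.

Try high-quality → elaborate interior, low-quality → plain interior:
  Under separation the diner infers type exactly: elaborate interior → high-quality (pays 55), plain interior → low-quality (pays 27).
  High-quality: elaborate interior gives 55 − 3 = 52; plain interior gives 27 − 8 = 19. No deviation. ✓
  Low-quality: plain interior gives 27 − 5 = 22; elaborate interior gives 55 − 30 = 25. Would deviate. ✗
Try high-quality → plain interior, low-quality → elaborate interior:
  Under separation the diner infers type exactly: plain interior → high-quality (pays 55), elaborate interior → low-quality (pays 27).
  High-quality: plain interior gives 55 − 8 = 47; elaborate interior gives 27 − 3 = 24. No deviation. ✓
  Low-quality: elaborate interior gives 27 − 30 = -3; plain interior gives 55 − 5 = 50. Would deviate. ✗
Neither assignment is incentive-compatible.

None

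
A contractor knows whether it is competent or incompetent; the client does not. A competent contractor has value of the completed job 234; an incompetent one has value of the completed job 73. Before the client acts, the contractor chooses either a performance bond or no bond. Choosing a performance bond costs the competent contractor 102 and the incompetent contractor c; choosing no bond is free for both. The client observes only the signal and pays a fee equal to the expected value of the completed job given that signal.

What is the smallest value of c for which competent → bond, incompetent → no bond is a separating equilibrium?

Under separation: bond → competent (pays 234); no bond → incompetent (pays 73).
Competent: 234 − 102 = 132 ≥ 73 − 0 = 73. Holds regardless of c. ✓
Incompetent: 73 − 0 ≥ 234 − c, so c ≥ 234 − 73 = 161.

161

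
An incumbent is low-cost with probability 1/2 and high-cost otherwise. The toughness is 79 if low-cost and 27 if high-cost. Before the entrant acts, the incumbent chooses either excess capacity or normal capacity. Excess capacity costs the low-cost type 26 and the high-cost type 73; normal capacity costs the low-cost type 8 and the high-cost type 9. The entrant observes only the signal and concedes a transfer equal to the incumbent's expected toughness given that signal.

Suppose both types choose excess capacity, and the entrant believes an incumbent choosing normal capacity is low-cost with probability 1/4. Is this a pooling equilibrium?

No

At the pooled signal (excess capacity) the entrant holds the prior 1/2 and pays 1/2·79 + 1/2·27 = 53. Off-path (normal capacity) belief 1/4 gives 1/4·79 + 3/4·27 = 40.
Low-cost: excess capacity gives 53 − 26 = 27; normal capacity gives 40 − 8 = 32. Deviates. ✗
High-cost: excess capacity gives 53 − 73 = -20; normal capacity gives 40 − 9 = 31. Deviates. ✗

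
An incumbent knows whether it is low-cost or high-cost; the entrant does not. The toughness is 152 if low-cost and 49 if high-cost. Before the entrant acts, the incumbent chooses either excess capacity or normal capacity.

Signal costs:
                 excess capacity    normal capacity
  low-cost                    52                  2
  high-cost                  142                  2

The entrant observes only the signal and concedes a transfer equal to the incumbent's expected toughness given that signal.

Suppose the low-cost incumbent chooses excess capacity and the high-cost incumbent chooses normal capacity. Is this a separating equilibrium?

Yes

Under separation the entrant infers type exactly: excess capacity → low-cost (pays 152), normal capacity → high-cost (pays 49).
Low-cost: excess capacity gives 152 − 52 = 100; normal capacity gives 49 − 2 = 47. No deviation. ✓
High-cost: normal capacity gives 49 − 2 = 47; excess capacity gives 152 − 142 = 10. No deviation. ✓
Both incentive constraints hold.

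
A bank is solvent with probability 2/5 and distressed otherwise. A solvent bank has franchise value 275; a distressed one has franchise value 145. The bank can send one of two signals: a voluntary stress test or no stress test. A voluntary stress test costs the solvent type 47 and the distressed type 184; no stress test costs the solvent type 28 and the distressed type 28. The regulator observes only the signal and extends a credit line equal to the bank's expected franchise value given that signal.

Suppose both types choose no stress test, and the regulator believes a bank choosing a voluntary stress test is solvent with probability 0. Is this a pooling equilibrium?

On the equilibrium path (no stress test) the regulator holds the prior 2/5 and pays 2/5·275 + 3/5·145 = 197. Off-path (stress test) belief 0 gives 0·275 + 1·145 = 145.
Solvent: no stress test gives 197 − 28 = 169; stress test gives 145 − 47 = 98. Stays. ✓
Distressed: no stress test gives 197 − 28 = 169; stress test gives 145 − 184 = -39. Stays. ✓
Beliefs are Bayes-consistent on-path and both types best-respond.

Yes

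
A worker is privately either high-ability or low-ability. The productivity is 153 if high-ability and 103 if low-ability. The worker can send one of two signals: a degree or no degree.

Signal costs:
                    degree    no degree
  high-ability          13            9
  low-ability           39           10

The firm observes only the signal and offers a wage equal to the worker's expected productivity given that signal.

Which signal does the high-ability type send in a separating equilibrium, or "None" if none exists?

Try high-ability → degree, low-ability → no degree:
  If types separate, degree earns payment 153 and no degree earns 103.
  High-ability: degree gives 153 − 13 = 140; no degree gives 103 − 9 = 94. No deviation. ✓
  Low-ability: no degree gives 103 − 10 = 93; degree gives 153 − 39 = 114. Would deviate. ✗
Try high-ability → no degree, low-ability → degree:
  If types separate, no degree earns payment 153 and degree earns 103.
  High-ability: no degree gives 153 − 9 = 144; degree gives 103 − 13 = 90. No deviation. ✓
  Low-ability: degree gives 103 − 39 = 64; no degree gives 153 − 10 = 143. Would deviate. ✗
Neither assignment is incentive-compatible.

None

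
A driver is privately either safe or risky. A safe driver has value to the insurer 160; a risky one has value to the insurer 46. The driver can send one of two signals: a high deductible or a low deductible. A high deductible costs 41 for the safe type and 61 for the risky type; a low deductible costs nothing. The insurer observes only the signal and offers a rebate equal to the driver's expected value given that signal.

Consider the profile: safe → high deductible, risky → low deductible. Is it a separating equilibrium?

Under separation the insurer infers type exactly: high deductible → safe (pays 160), low deductible → risky (pays 46).
Safe: high deductible gives 160 − 41 = 119; low deductible gives 46 − 0 = 46. No deviation. ✓
Risky: low deductible gives 46 − 0 = 46; high deductible gives 160 − 61 = 99. Would deviate. ✗

No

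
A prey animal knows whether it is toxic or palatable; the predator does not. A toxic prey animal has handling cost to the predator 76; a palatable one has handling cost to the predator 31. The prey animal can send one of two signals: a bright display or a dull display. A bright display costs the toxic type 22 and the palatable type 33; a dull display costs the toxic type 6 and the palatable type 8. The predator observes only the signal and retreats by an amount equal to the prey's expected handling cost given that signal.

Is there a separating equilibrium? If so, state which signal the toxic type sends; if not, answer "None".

None

Try toxic → bright display, palatable → dull display:
  If types separate, bright display earns payment 76 and dull display earns 31.
  Toxic: bright display gives 76 − 22 = 54; dull display gives 31 − 6 = 25. No deviation. ✓
  Palatable: dull display gives 31 − 8 = 23; bright display gives 76 − 33 = 43. Would deviate. ✗
Try toxic → dull display, palatable → bright display:
  If types separate, dull display earns payment 76 and bright display earns 31.
  Toxic: dull display gives 76 − 6 = 70; bright display gives 31 − 22 = 9. No deviation. ✓
  Palatable: bright display gives 31 − 33 = -2; dull display gives 76 − 8 = 68. Would deviate. ✗
Neither assignment is incentive-compatible.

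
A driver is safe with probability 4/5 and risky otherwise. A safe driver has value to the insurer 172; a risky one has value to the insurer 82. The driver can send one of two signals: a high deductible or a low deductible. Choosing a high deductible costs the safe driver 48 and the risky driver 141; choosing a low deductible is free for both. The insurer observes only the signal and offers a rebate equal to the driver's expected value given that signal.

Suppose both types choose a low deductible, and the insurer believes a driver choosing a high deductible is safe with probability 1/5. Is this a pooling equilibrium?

On the equilibrium path (low deductible) the insurer holds the prior 4/5 and pays 4/5·172 + 1/5·82 = 154. Off-path (high deductible) belief 1/5 gives 1/5·172 + 4/5·82 = 100.
Safe: low deductible gives 154 − 0 = 154; high deductible gives 100 − 48 = 52. Stays. ✓
Risky: low deductible gives 154 − 0 = 154; high deductible gives 100 − 141 = -41. Stays. ✓
Beliefs are Bayes-consistent on-path and both types best-respond.

Yes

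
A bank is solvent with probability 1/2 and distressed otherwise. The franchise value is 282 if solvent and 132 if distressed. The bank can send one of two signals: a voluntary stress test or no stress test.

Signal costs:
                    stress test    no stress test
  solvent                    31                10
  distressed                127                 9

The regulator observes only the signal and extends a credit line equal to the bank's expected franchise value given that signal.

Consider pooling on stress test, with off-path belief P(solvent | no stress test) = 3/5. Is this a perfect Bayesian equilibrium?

At the pooled signal (stress test) the regulator holds the prior 1/2 and pays 1/2·282 + 1/2·132 = 207. Off-path (no stress test) belief 3/5 gives 3/5·282 + 2/5·132 = 222.
Solvent: stress test gives 207 − 31 = 176; no stress test gives 222 − 10 = 212. Deviates. ✗
Distressed: stress test gives 207 − 127 = 80; no stress test gives 222 − 9 = 213. Deviates. ✗

No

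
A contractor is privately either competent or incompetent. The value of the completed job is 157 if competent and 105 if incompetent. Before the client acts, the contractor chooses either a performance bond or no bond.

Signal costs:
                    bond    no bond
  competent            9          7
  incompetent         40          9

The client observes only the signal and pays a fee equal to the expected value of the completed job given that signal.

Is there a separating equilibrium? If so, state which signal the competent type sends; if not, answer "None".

None

Try competent → bond, incompetent → no bond:
  If types separate, bond earns payment 157 and no bond earns 105.
  Competent: bond gives 157 − 9 = 148; no bond gives 105 − 7 = 98. No deviation. ✓
  Incompetent: no bond gives 105 − 9 = 96; bond gives 157 − 40 = 117. Would deviate. ✗
Try competent → no bond, incompetent → bond:
  If types separate, no bond earns payment 157 and bond earns 105.
  Competent: no bond gives 157 − 7 = 150; bond gives 105 − 9 = 96. No deviation. ✓
  Incompetent: bond gives 105 − 40 = 65; no bond gives 157 − 9 = 148. Would deviate. ✗
Neither assignment is incentive-compatible.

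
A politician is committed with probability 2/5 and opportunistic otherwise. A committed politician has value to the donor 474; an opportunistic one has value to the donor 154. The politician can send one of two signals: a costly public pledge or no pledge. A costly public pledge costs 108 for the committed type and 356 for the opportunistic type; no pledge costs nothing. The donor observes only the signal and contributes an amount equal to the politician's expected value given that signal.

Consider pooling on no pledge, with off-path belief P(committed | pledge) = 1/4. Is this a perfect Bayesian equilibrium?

At the pooled signal (no pledge) the donor holds the prior 2/5 and pays 2/5·474 + 3/5·154 = 282. Off-path (pledge) belief 1/4 gives 1/4·474 + 3/4·154 = 234.
Committed: no pledge gives 282 − 0 = 282; pledge gives 234 − 108 = 126. Stays. ✓
Opportunistic: no pledge gives 282 − 0 = 282; pledge gives 234 − 356 = -122. Stays. ✓

Yes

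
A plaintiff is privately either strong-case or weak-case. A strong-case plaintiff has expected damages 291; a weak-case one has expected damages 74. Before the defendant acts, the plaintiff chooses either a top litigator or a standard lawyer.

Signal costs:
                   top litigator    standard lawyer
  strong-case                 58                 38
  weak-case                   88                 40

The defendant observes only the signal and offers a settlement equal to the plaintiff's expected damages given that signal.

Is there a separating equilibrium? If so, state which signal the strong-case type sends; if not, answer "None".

None

Try strong-case → top litigator, weak-case → standard lawyer:
  If types separate, top litigator earns payment 291 and standard lawyer earns 74.
  Strong-case: top litigator gives 291 − 58 = 233; standard lawyer gives 74 − 38 = 36. No deviation. ✓
  Weak-case: standard lawyer gives 74 − 40 = 34; top litigator gives 291 − 88 = 203. Would deviate. ✗
Try strong-case → standard lawyer, weak-case → top litigator:
  If types separate, standard lawyer earns payment 291 and top litigator earns 74.
  Strong-case: standard lawyer gives 291 − 38 = 253; top litigator gives 74 − 58 = 16. No deviation. ✓
  Weak-case: top litigator gives 74 − 88 = -14; standard lawyer gives 291 − 40 = 251. Would deviate. ✗
Neither assignment is incentive-compatible.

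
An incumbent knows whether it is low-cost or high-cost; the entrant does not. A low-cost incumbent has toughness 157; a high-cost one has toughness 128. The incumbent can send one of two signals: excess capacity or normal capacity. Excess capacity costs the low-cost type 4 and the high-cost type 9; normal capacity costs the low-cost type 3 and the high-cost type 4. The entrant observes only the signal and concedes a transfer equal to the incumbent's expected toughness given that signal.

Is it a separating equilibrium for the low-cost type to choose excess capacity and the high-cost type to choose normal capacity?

If types separate, excess capacity earns payment 157 and normal capacity earns 128.
Low-cost: excess capacity gives 157 − 4 = 153; normal capacity gives 128 − 3 = 125. No deviation. ✓
High-cost: normal capacity gives 128 − 4 = 124; excess capacity gives 157 − 9 = 148. Would deviate. ✗

No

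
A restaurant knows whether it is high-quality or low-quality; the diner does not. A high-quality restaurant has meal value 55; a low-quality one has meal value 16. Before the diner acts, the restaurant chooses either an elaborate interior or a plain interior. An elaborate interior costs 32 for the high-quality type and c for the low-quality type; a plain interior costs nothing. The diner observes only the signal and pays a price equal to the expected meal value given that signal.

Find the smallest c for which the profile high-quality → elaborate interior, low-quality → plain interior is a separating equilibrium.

Under separation: elaborate interior → high-quality (pays 55); plain interior → low-quality (pays 16).
High-quality: 55 − 32 = 23 ≥ 16 − 0 = 16. Holds regardless of c. ✓
Low-quality: 16 − 0 ≥ 55 − c, so c ≥ 55 − 16 = 39.

39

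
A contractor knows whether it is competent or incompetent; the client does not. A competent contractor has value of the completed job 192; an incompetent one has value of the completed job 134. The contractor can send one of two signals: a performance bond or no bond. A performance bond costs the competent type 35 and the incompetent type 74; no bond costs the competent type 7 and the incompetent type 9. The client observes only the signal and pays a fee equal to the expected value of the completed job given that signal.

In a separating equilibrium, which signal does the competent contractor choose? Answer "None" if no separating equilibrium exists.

Try competent → bond, incompetent → no bond:
  Under separation the client infers type exactly: bond → competent (pays 192), no bond → incompetent (pays 134).
  Competent: bond gives 192 − 35 = 157; no bond gives 134 − 7 = 127. No deviation. ✓
  Incompetent: no bond gives 134 − 9 = 125; bond gives 192 − 74 = 118. No deviation. ✓
Both hold — the competent type sends bond.

bond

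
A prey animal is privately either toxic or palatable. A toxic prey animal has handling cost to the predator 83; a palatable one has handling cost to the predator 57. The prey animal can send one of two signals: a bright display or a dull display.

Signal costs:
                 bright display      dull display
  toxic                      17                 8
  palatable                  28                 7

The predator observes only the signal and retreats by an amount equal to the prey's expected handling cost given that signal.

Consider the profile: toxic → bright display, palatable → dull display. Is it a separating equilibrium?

No

If types separate, bright display earns payment 83 and dull display earns 57.
Toxic: bright display gives 83 − 17 = 66; dull display gives 57 − 8 = 49. No deviation. ✓
Palatable: dull display gives 57 − 7 = 50; bright display gives 83 − 28 = 55. Would deviate. ✗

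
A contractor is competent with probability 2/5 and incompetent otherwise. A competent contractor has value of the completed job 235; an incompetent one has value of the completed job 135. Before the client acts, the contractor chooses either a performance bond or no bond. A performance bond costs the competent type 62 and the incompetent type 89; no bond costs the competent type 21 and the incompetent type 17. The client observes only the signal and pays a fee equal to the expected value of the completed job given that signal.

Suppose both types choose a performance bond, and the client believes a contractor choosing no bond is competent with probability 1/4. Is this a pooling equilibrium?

At the pooled signal (bond) the client holds the prior 2/5 and pays 2/5·235 + 3/5·135 = 175. Off-path (no bond) belief 1/4 gives 1/4·235 + 3/4·135 = 160.
Competent: bond gives 175 − 62 = 113; no bond gives 160 − 21 = 139. Deviates. ✗
Incompetent: bond gives 175 − 89 = 86; no bond gives 160 − 17 = 143. Deviates. ✗

No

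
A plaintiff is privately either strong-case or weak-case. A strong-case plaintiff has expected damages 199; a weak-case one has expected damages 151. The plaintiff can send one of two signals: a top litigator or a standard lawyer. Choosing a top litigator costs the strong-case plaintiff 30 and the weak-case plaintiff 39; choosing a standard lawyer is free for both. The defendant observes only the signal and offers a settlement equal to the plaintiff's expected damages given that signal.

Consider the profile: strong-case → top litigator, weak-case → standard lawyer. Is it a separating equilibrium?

If types separate, top litigator earns payment 199 and standard lawyer earns 151.
Strong-case: top litigator gives 199 − 30 = 169; standard lawyer gives 151 − 0 = 151. No deviation. ✓
Weak-case: standard lawyer gives 151 − 0 = 151; top litigator gives 199 − 39 = 160. Would deviate. ✗

No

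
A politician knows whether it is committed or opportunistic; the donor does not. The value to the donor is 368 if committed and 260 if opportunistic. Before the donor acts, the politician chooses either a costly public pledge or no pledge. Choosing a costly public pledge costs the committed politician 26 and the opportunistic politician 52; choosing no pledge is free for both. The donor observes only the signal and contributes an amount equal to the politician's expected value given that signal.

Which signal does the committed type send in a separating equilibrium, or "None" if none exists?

Try committed → pledge, opportunistic → no pledge:
  If types separate, pledge earns payment 368 and no pledge earns 260.
  Committed: pledge gives 368 − 26 = 342; no pledge gives 260 − 0 = 260. No deviation. ✓
  Opportunistic: no pledge gives 260 − 0 = 260; pledge gives 368 − 52 = 316. Would deviate. ✗
Try committed → no pledge, opportunistic → pledge:
  If types separate, no pledge earns payment 368 and pledge earns 260.
  Committed: no pledge gives 368 − 0 = 368; pledge gives 260 − 26 = 234. No deviation. ✓
  Opportunistic: pledge gives 260 − 52 = 208; no pledge gives 368 − 0 = 368. Would deviate. ✗
Neither assignment is incentive-compatible.

None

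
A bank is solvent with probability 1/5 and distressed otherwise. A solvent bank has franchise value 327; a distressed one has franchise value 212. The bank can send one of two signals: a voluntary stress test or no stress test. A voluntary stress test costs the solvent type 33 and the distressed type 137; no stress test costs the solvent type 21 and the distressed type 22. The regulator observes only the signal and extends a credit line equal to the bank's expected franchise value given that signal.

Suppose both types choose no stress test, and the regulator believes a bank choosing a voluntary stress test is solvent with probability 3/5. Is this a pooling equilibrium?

At the pooled signal (no stress test) the regulator holds the prior 1/5 and pays 1/5·327 + 4/5·212 = 235. Off-path (stress test) belief 3/5 gives 3/5·327 + 2/5·212 = 281.
Solvent: no stress test gives 235 − 21 = 214; stress test gives 281 − 33 = 248. Deviates. ✗
Distressed: no stress test gives 235 − 22 = 213; stress test gives 281 − 137 = 144. Stays. ✓

No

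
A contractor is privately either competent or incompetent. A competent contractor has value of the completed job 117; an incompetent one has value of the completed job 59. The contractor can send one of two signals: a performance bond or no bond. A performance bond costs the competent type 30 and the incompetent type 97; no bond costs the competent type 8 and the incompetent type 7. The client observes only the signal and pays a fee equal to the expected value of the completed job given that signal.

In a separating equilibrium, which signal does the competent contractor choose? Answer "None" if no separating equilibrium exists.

Try competent → bond, incompetent → no bond:
  Under separation the client infers type exactly: bond → competent (pays 117), no bond → incompetent (pays 59).
  Competent: bond gives 117 − 30 = 87; no bond gives 59 − 8 = 51. No deviation. ✓
  Incompetent: no bond gives 59 − 7 = 52; bond gives 117 − 97 = 20. No deviation. ✓
Both hold — the competent type sends bond.

bond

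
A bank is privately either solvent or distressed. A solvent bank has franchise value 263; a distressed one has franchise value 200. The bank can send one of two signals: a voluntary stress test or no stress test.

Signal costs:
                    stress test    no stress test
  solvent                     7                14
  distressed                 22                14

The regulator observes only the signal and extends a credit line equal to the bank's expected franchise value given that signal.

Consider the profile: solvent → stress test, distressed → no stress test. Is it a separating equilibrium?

If types separate, stress test earns payment 263 and no stress test earns 200.
Solvent: stress test gives 263 − 7 = 256; no stress test gives 200 − 14 = 186. No deviation. ✓
Distressed: no stress test gives 200 − 14 = 186; stress test gives 263 − 22 = 241. Would deviate. ✗

No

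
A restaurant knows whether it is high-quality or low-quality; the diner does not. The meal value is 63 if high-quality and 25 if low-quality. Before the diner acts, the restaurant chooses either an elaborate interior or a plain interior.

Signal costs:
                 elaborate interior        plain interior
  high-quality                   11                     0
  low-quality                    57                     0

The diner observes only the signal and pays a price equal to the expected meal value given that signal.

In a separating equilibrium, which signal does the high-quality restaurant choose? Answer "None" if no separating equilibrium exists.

elaborate interior

Try high-quality → elaborate interior, low-quality → plain interior:
  If types separate, elaborate interior earns payment 63 and plain interior earns 25.
  High-quality: elaborate interior gives 63 − 11 = 52; plain interior gives 25 − 0 = 25. No deviation. ✓
  Low-quality: plain interior gives 25 − 0 = 25; elaborate interior gives 63 − 57 = 6. No deviation. ✓
Both hold — the high-quality type sends elaborate interior.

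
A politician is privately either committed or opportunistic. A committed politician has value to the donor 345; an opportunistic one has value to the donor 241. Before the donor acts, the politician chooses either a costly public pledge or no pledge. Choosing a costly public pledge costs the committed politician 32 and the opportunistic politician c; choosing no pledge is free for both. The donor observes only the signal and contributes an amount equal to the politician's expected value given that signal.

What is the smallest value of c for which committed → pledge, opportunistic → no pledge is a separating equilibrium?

Under separation: pledge → committed (pays 345); no pledge → opportunistic (pays 241).
Committed: 345 − 32 = 313 ≥ 241 − 0 = 241. Holds regardless of c. ✓
Opportunistic: 241 − 0 ≥ 345 − c, so c ≥ 345 − 241 = 104.

104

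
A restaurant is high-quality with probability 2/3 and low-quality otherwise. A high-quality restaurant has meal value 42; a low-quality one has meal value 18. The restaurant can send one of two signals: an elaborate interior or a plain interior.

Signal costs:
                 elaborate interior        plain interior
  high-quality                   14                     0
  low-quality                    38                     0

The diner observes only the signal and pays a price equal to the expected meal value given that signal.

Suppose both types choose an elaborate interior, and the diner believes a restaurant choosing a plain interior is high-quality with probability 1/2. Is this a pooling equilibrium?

No

On the equilibrium path (elaborate interior) the diner holds the prior 2/3 and pays 2/3·42 + 1/3·18 = 34. Off-path (plain interior) belief 1/2 gives 1/2·42 + 1/2·18 = 30.
High-quality: elaborate interior gives 34 − 14 = 20; plain interior gives 30 − 0 = 30. Deviates. ✗
Low-quality: elaborate interior gives 34 − 38 = -4; plain interior gives 30 − 0 = 30. Deviates. ✗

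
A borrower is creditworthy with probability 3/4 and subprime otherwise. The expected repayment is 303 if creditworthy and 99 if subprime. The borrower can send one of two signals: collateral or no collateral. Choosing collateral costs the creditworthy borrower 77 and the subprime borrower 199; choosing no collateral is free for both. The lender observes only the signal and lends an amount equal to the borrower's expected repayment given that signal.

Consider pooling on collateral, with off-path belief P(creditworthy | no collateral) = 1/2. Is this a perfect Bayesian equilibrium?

At the pooled signal (collateral) the lender holds the prior 3/4 and pays 3/4·303 + 1/4·99 = 252. Off-path (no collateral) belief 1/2 gives 1/2·303 + 1/2·99 = 201.
Creditworthy: collateral gives 252 − 77 = 175; no collateral gives 201 − 0 = 201. Deviates. ✗
Subprime: collateral gives 252 − 199 = 53; no collateral gives 201 − 0 = 201. Deviates. ✗

No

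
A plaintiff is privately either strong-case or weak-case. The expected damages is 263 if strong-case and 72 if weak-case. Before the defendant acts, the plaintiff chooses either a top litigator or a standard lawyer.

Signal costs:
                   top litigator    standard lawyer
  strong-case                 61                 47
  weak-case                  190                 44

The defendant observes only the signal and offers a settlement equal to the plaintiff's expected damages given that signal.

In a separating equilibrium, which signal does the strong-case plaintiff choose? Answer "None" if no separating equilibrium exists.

Try strong-case → top litigator, weak-case → standard lawyer:
  Under separation the defendant infers type exactly: top litigator → strong-case (pays 263), standard lawyer → weak-case (pays 72).
  Strong-case: top litigator gives 263 − 61 = 202; standard lawyer gives 72 − 47 = 25. No deviation. ✓
  Weak-case: standard lawyer gives 72 − 44 = 28; top litigator gives 263 − 190 = 73. Would deviate. ✗
Try strong-case → standard lawyer, weak-case → top litigator:
  Under separation the defendant infers type exactly: standard lawyer → strong-case (pays 263), top litigator → weak-case (pays 72).
  Strong-case: standard lawyer gives 263 − 47 = 216; top litigator gives 72 − 61 = 11. No deviation. ✓
  Weak-case: top litigator gives 72 − 190 = -118; standard lawyer gives 263 − 44 = 219. Would deviate. ✗
Neither assignment is incentive-compatible.

None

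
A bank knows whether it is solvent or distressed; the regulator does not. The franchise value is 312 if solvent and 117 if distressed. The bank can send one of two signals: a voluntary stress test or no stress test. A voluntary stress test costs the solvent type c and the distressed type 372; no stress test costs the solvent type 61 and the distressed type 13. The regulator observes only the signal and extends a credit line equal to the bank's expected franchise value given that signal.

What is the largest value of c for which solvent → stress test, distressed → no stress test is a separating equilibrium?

Under separation: stress test → solvent (pays 312); no stress test → distressed (pays 117).
Distressed: 117 − 13 = 104 ≥ 312 − 372 = -60. Holds regardless of c. ✓
Solvent: 312 − c ≥ 117 − 61, so c ≤ 312 − 56 = 256.

256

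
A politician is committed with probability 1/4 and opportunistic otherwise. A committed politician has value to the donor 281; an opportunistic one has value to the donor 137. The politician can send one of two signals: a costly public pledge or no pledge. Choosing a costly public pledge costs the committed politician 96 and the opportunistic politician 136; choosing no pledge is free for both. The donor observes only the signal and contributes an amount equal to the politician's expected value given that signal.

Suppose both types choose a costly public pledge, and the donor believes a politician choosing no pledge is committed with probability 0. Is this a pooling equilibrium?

At the pooled signal (pledge) the donor holds the prior 1/4 and pays 1/4·281 + 3/4·137 = 173. Off-path (no pledge) belief 0 gives 0·281 + 1·137 = 137.
Committed: pledge gives 173 − 96 = 77; no pledge gives 137 − 0 = 137. Deviates. ✗
Opportunistic: pledge gives 173 − 136 = 37; no pledge gives 137 − 0 = 137. Deviates. ✗

No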